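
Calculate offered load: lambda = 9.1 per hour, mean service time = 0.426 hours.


Offered load a = lambda * E[S] = 9.1 * 0.426 = 3.88 Erlangs

3.88 Erlangs


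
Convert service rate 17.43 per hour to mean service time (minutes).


Mean service time = 60/mu = 60/17.43 = 3.44 minutes

3.44 minutes


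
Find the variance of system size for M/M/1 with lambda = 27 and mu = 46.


rho = 27/46; Var(N) = rho/(1-rho)^2 = 3.44

3.44


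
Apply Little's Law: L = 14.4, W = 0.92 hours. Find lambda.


lambda = L / W = 14.4 / 0.92 = 15.65 per hour

15.65 per hour


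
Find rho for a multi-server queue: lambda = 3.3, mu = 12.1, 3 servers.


rho = lambda / (c * mu) = 3.3 / (3 * 12.1) = 0.0909

0.0909


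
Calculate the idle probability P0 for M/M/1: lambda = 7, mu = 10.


P0 = 1 - rho = 1 - 7/10 = 0.3

0.3


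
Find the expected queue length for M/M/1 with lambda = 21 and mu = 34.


rho = 21/34; Lq = rho^2/(1-rho) = 1.0

1.0


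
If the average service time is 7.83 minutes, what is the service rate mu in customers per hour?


mu = 60 / avg_service_time = 60 / 7.83 = 7.66 per hour

7.66 per hour


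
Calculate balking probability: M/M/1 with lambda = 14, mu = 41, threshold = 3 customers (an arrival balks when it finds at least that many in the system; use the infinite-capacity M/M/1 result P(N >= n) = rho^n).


P(N >= 3) = rho^3 = (14/41)^3 = 0.0398

0.0398


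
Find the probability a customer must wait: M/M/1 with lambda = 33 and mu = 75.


P(wait) = rho = lambda/mu = 33/75 = 0.44

0.44


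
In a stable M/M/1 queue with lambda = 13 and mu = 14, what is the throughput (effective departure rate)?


For a stable queue (lambda < mu), throughput = lambda = 13 per hour

13 per hour


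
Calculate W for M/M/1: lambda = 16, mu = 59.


W = 1/(mu - lambda) = 1/(59 - 16) = 0.0233 hours

0.0233 hours


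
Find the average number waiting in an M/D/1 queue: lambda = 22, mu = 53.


M/D/1: Lq = rho^2 / (2*(1-rho)) where rho = 22/53; Lq = 0.15

0.15


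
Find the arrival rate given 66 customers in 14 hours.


lambda = total arrivals / time = 66 / 14 = 4.71 per hour

4.71 per hour


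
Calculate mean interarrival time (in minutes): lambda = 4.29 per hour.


Mean interarrival time = 60/lambda = 60/4.29 = 13.99 minutes

13.99 minutes


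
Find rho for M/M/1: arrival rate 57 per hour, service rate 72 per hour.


rho = lambda/mu = 57/72 = 0.7917

0.7917


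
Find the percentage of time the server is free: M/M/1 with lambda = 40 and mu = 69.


Idle fraction = (1 - rho) * 100 = (1 - 40/69) * 100 = 42.0%

42.0%


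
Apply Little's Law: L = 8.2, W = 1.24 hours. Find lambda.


lambda = L / W = 8.2 / 1.24 = 6.61 per hour

6.61 per hour


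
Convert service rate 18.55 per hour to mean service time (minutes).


Mean service time = 60/mu = 60/18.55 = 3.23 minutes

3.23 minutes


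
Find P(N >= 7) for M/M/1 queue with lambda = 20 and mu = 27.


P(N >= 7) = rho^7 = (20/27)^7 = 0.1224

0.1224


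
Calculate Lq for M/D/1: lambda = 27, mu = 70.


M/D/1: Lq = rho^2 / (2*(1-rho)) where rho = 27/70; Lq = 0.12

0.12


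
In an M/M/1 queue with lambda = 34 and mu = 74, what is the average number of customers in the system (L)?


rho = 34/74; L = rho/(1-rho) = 0.85

0.85


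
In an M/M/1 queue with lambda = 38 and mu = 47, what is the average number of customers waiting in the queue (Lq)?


rho = 38/47; Lq = rho^2/(1-rho) = 3.41

3.41


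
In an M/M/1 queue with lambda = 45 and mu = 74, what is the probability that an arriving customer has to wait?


P(wait) = rho = lambda/mu = 45/74 = 0.6081

0.6081


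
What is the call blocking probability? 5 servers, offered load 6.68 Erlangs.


B(N,A) = (A^N/N!) / sum(A^k/k!, k=0..N) with N=5, A=6.68 = 0.4053

0.4053


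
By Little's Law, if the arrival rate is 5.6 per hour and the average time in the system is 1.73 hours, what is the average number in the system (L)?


L = lambda * W = 5.6 * 1.73 = 9.69

9.69


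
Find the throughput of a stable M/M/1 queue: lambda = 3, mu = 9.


For a stable queue (lambda < mu), throughput = lambda = 3 per hour

3 per hour


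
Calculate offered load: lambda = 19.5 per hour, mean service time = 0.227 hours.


Offered load a = lambda * E[S] = 19.5 * 0.227 = 4.43 Erlangs

4.43 Erlangs


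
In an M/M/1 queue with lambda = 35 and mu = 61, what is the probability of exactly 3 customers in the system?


rho = 35/61; P(n) = (1-rho)*rho^n = (1-35/61)*(35/61)^3 = 0.0805

0.0805


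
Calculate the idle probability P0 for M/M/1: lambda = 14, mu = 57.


P0 = 1 - rho = 1 - 14/57 = 0.7544

0.7544


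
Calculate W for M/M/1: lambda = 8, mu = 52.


W = 1/(mu - lambda) = 1/(52 - 8) = 0.0227 hours

0.0227 hours


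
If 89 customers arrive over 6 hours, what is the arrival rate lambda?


lambda = total arrivals / time = 89 / 6 = 14.83 per hour

14.83 per hour


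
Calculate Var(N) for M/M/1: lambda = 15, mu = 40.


rho = 15/40; Var(N) = rho/(1-rho)^2 = 0.96

0.96


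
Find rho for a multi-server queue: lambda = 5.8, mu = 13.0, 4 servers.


rho = lambda / (c * mu) = 5.8 / (4 * 13.0) = 0.1115

0.1115


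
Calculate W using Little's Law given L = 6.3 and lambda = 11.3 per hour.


W = L / lambda = 6.3 / 11.3 = 0.5575 hours

0.5575 hours


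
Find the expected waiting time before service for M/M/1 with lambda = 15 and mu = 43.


rho = 15/43; Wq = rho/(mu - lambda) = 0.0125 hours

0.0125 hours


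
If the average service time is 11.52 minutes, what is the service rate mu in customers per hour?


mu = 60 / avg_service_time = 60 / 11.52 = 5.21 per hour

5.21 per hour


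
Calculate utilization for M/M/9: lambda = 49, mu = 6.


rho = lambda/(c*mu) = 49/(9*6) = 0.9074

0.9074


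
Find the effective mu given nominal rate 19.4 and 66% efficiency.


Effective rate = mu * efficiency = 19.4 * 0.66 = 12.8 per hour

12.8 per hour


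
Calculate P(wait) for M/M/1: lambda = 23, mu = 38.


P(wait) = rho = lambda/mu = 23/38 = 0.6053

0.6053


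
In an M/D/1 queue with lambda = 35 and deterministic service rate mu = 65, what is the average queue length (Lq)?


M/D/1: Lq = rho^2 / (2*(1-rho)) where rho = 35/65; Lq = 0.31

0.31


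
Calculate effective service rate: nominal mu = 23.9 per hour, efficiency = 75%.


Effective rate = mu * efficiency = 23.9 * 0.75 = 17.93 per hour

17.93 per hour


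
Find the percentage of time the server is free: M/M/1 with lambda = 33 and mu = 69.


Idle fraction = (1 - rho) * 100 = (1 - 33/69) * 100 = 52.2%

52.2%


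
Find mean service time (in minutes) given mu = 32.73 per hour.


Mean service time = 60/mu = 60/32.73 = 1.83 minutes

1.83 minutes


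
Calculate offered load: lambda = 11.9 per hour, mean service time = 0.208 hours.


Offered load a = lambda * E[S] = 11.9 * 0.208 = 2.48 Erlangs

2.48 Erlangs


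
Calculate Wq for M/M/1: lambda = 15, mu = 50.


rho = 15/50; Wq = rho/(mu - lambda) = 0.0086 hours

0.0086 hours


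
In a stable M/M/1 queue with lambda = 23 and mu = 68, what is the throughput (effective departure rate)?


For a stable queue (lambda < mu), throughput = lambda = 23 per hour

23 per hour


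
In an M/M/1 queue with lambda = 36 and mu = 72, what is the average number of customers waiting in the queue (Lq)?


rho = 36/72; Lq = rho^2/(1-rho) = 0.5

0.5


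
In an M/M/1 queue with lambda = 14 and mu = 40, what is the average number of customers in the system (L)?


rho = 14/40; L = rho/(1-rho) = 0.54

0.54


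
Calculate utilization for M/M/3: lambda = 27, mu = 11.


rho = lambda/(c*mu) = 27/(3*11) = 0.8182

0.8182


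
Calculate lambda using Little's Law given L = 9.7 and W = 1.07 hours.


lambda = L / W = 9.7 / 1.07 = 9.07 per hour

9.07 per hour


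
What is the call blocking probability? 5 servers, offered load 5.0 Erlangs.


B(N,A) = (A^N/N!) / sum(A^k/k!, k=0..N) with N=5, A=5.0 = 0.2849

0.2849


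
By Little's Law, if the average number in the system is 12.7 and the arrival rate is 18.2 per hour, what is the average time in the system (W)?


W = L / lambda = 12.7 / 18.2 = 0.6978 hours

0.6978 hours


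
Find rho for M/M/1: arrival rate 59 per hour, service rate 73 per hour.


rho = lambda/mu = 59/73 = 0.8082

0.8082


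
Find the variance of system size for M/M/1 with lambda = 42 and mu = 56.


rho = 42/56; Var(N) = rho/(1-rho)^2 = 12.0

12.0


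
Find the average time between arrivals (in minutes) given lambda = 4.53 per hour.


Mean interarrival time = 60/lambda = 60/4.53 = 13.25 minutes

13.25 minutes


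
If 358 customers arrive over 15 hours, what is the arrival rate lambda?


lambda = total arrivals / time = 358 / 15 = 23.87 per hour

23.87 per hour


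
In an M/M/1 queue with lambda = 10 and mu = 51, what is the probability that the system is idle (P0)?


P0 = 1 - rho = 1 - 10/51 = 0.8039

0.8039


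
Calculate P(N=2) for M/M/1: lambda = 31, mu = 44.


rho = 31/44; P(n) = (1-rho)*rho^n = (1-31/44)*(31/44)^2 = 0.1467

0.1467


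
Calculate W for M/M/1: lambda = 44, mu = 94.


W = 1/(mu - lambda) = 1/(94 - 44) = 0.02 hours

0.02 hours


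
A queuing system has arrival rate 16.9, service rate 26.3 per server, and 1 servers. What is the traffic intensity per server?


rho = lambda / (c * mu) = 16.9 / (1 * 26.3) = 0.6426

0.6426


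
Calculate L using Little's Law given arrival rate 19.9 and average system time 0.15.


L = lambda * W = 19.9 * 0.15 = 2.99

2.99


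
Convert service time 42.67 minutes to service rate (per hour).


mu = 60 / avg_service_time = 60 / 42.67 = 1.41 per hour

1.41 per hour


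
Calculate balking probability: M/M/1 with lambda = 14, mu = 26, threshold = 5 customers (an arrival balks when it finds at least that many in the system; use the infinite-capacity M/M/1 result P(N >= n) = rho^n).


P(N >= 5) = rho^5 = (14/26)^5 = 0.0453

0.0453


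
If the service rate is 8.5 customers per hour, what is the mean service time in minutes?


Mean service time = 60/mu = 60/8.5 = 7.06 minutes

7.06 minutes


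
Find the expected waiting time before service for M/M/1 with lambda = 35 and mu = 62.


rho = 35/62; Wq = rho/(mu - lambda) = 0.0209 hours

0.0209 hours


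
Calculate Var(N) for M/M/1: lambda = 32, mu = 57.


rho = 32/57; Var(N) = rho/(1-rho)^2 = 2.92

2.92


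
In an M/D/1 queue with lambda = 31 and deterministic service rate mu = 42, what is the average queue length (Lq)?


M/D/1: Lq = rho^2 / (2*(1-rho)) where rho = 31/42; Lq = 1.04

1.04


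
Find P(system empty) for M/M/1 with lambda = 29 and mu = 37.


P0 = 1 - rho = 1 - 29/37 = 0.2162

0.2162


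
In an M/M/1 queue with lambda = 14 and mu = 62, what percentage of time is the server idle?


Idle fraction = (1 - rho) * 100 = (1 - 14/62) * 100 = 77.4%

77.4%


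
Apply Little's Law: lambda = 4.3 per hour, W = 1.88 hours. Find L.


L = lambda * W = 4.3 * 1.88 = 8.08

8.08


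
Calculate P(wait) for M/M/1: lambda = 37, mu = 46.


P(wait) = rho = lambda/mu = 37/46 = 0.8043

0.8043


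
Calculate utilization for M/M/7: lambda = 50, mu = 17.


rho = lambda/(c*mu) = 50/(7*17) = 0.4202

0.4202


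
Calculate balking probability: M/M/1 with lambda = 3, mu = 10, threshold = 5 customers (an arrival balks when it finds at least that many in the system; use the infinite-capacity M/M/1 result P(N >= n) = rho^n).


P(N >= 5) = rho^5 = (3/10)^5 = 0.0024

0.0024


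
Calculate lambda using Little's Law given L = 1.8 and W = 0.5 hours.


lambda = L / W = 1.8 / 0.5 = 3.6 per hour

3.6 per hour


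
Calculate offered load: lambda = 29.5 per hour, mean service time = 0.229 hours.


Offered load a = lambda * E[S] = 29.5 * 0.229 = 6.76 Erlangs

6.76 Erlangs


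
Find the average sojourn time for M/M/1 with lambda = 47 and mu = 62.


W = 1/(mu - lambda) = 1/(62 - 47) = 0.0667 hours

0.0667 hours


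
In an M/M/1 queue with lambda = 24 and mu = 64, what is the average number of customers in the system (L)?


rho = 24/64; L = rho/(1-rho) = 0.6

0.6


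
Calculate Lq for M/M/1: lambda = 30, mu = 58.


rho = 30/58; Lq = rho^2/(1-rho) = 0.55

0.55


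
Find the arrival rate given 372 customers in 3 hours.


lambda = total arrivals / time = 372 / 3 = 124.0 per hour

124.0 per hour


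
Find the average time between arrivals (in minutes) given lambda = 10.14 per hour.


Mean interarrival time = 60/lambda = 60/10.14 = 5.92 minutes

5.92 minutes


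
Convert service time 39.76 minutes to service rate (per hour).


mu = 60 / avg_service_time = 60 / 39.76 = 1.51 per hour

1.51 per hour


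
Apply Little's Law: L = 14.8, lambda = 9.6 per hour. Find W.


W = L / lambda = 14.8 / 9.6 = 1.5417 hours

1.5417 hours


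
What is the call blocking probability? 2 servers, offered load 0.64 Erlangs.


B(N,A) = (A^N/N!) / sum(A^k/k!, k=0..N) with N=2, A=0.64 = 0.111

0.111


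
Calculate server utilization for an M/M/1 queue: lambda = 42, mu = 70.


rho = lambda/mu = 42/70 = 0.6

0.6


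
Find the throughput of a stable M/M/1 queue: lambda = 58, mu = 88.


For a stable queue (lambda < mu), throughput = lambda = 58 per hour

58 per hour


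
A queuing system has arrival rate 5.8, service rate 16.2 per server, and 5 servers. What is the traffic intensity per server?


rho = lambda / (c * mu) = 5.8 / (5 * 16.2) = 0.0716

0.0716


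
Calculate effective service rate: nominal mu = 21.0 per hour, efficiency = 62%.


Effective rate = mu * efficiency = 21.0 * 0.62 = 13.02 per hour

13.02 per hour


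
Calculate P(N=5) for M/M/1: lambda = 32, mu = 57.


rho = 32/57; P(n) = (1-rho)*rho^n = (1-32/57)*(32/57)^5 = 0.0245

0.0245


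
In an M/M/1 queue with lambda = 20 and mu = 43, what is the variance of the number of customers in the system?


rho = 20/43; Var(N) = rho/(1-rho)^2 = 1.63

1.63


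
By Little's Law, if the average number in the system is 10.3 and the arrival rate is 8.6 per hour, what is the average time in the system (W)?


W = L / lambda = 10.3 / 8.6 = 1.1977 hours

1.1977 hours


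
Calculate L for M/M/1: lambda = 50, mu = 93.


rho = 50/93; L = rho/(1-rho) = 1.16

1.16


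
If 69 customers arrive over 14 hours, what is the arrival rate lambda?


lambda = total arrivals / time = 69 / 14 = 4.93 per hour

4.93 per hour


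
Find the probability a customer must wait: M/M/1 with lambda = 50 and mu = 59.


P(wait) = rho = lambda/mu = 50/59 = 0.8475

0.8475


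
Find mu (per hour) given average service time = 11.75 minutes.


mu = 60 / avg_service_time = 60 / 11.75 = 5.11 per hour

5.11 per hour


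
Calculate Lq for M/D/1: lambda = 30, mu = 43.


M/D/1: Lq = rho^2 / (2*(1-rho)) where rho = 30/43; Lq = 0.81

0.81


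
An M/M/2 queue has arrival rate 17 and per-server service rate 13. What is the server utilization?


rho = lambda/(c*mu) = 17/(2*13) = 0.6538

0.6538


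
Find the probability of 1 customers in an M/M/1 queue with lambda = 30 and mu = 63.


rho = 30/63; P(n) = (1-rho)*rho^n = (1-30/63)*(30/63)^1 = 0.2494

0.2494


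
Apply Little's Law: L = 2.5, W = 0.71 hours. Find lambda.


lambda = L / W = 2.5 / 0.71 = 3.52 per hour

3.52 per hour


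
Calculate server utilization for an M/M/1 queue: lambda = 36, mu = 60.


rho = lambda/mu = 36/60 = 0.6

0.6


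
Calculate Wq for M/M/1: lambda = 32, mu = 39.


rho = 32/39; Wq = rho/(mu - lambda) = 0.1172 hours

0.1172 hours


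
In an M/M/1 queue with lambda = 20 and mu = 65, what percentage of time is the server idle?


Idle fraction = (1 - rho) * 100 = (1 - 20/65) * 100 = 69.2%

69.2%


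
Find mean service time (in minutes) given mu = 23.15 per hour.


Mean service time = 60/mu = 60/23.15 = 2.59 minutes

2.59 minutes


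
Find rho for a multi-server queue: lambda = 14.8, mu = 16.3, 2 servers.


rho = lambda / (c * mu) = 14.8 / (2 * 16.3) = 0.454

0.454


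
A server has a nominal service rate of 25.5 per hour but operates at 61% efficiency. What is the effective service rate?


Effective rate = mu * efficiency = 25.5 * 0.61 = 15.56 per hour

15.56 per hour


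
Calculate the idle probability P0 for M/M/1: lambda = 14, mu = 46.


P0 = 1 - rho = 1 - 14/46 = 0.6957

0.6957


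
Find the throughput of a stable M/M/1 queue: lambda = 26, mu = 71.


For a stable queue (lambda < mu), throughput = lambda = 26 per hour

26 per hour


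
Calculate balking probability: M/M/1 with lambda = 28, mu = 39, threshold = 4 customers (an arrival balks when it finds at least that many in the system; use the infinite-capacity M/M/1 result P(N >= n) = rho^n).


P(N >= 4) = rho^4 = (28/39)^4 = 0.2657

0.2657


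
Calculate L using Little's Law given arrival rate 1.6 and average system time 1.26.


L = lambda * W = 1.6 * 1.26 = 2.02

2.02


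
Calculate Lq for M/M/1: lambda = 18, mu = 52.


rho = 18/52; Lq = rho^2/(1-rho) = 0.18

0.18


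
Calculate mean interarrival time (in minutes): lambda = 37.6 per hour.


Mean interarrival time = 60/lambda = 60/37.6 = 1.6 minutes

1.6 minutes


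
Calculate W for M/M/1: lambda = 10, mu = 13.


W = 1/(mu - lambda) = 1/(13 - 10) = 0.3333 hours

0.3333 hours


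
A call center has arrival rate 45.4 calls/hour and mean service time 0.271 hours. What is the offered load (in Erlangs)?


Offered load a = lambda * E[S] = 45.4 * 0.271 = 12.3 Erlangs

12.3 Erlangs


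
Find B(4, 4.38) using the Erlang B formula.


B(N,A) = (A^N/N!) / sum(A^k/k!, k=0..N) with N=4, A=4.38 = 0.3461

0.3461


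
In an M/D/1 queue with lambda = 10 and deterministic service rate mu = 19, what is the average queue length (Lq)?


M/D/1: Lq = rho^2 / (2*(1-rho)) where rho = 10/19; Lq = 0.29

0.29


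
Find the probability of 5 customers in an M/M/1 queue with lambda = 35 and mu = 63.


rho = 35/63; P(n) = (1-rho)*rho^n = (1-35/63)*(35/63)^5 = 0.0235

0.0235


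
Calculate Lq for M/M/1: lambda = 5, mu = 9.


rho = 5/9; Lq = rho^2/(1-rho) = 0.69

0.69


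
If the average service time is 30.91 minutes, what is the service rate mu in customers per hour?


mu = 60 / avg_service_time = 60 / 30.91 = 1.94 per hour

1.94 per hour


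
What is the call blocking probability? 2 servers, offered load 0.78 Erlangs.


B(N,A) = (A^N/N!) / sum(A^k/k!, k=0..N) with N=2, A=0.78 = 0.146

0.146


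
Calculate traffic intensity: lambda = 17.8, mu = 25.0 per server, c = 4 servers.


rho = lambda / (c * mu) = 17.8 / (4 * 25.0) = 0.178

0.178


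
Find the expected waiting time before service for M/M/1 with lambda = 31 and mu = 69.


rho = 31/69; Wq = rho/(mu - lambda) = 0.0118 hours

0.0118 hours


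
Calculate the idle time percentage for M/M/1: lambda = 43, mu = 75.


Idle fraction = (1 - rho) * 100 = (1 - 43/75) * 100 = 42.7%

42.7%


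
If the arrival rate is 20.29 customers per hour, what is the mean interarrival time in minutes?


Mean interarrival time = 60/lambda = 60/20.29 = 2.96 minutes

2.96 minutes


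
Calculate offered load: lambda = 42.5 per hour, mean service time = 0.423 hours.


Offered load a = lambda * E[S] = 42.5 * 0.423 = 17.98 Erlangs

17.98 Erlangs


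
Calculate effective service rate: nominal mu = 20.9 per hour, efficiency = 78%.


Effective rate = mu * efficiency = 20.9 * 0.78 = 16.3 per hour

16.3 per hour


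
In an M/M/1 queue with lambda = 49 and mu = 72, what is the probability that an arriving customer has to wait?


P(wait) = rho = lambda/mu = 49/72 = 0.6806

0.6806


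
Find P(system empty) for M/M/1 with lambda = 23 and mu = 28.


P0 = 1 - rho = 1 - 23/28 = 0.1786

0.1786


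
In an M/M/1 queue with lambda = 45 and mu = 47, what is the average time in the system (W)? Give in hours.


W = 1/(mu - lambda) = 1/(47 - 45) = 0.5 hours

0.5 hours


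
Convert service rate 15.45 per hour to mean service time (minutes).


Mean service time = 60/mu = 60/15.45 = 3.88 minutes

3.88 minutes


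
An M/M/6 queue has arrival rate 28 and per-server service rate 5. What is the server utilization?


rho = lambda/(c*mu) = 28/(6*5) = 0.9333

0.9333


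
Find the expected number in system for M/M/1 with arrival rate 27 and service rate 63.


rho = 27/63; L = rho/(1-rho) = 0.75

0.75


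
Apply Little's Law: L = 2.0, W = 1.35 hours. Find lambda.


lambda = L / W = 2.0 / 1.35 = 1.48 per hour

1.48 per hour


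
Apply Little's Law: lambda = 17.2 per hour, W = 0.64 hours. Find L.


L = lambda * W = 17.2 * 0.64 = 11.01

11.01


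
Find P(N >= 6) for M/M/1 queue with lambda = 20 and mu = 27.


P(N >= 6) = rho^6 = (20/27)^6 = 0.1652

0.1652


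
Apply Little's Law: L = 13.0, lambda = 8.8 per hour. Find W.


W = L / lambda = 13.0 / 8.8 = 1.4773 hours

1.4773 hours


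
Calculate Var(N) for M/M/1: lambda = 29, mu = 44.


rho = 29/44; Var(N) = rho/(1-rho)^2 = 5.67

5.67


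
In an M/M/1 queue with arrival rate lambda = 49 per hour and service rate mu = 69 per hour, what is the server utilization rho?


rho = lambda/mu = 49/69 = 0.7101

0.7101


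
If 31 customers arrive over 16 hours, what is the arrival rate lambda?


lambda = total arrivals / time = 31 / 16 = 1.94 per hour

1.94 per hour


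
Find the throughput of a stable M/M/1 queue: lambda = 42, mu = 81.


For a stable queue (lambda < mu), throughput = lambda = 42 per hour

42 per hour


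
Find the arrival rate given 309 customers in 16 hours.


lambda = total arrivals / time = 309 / 16 = 19.31 per hour

19.31 per hour


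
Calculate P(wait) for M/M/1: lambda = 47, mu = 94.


P(wait) = rho = lambda/mu = 47/94 = 0.5

0.5


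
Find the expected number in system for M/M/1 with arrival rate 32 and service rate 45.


rho = 32/45; L = rho/(1-rho) = 2.46

2.46


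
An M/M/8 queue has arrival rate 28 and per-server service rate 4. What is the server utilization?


rho = lambda/(c*mu) = 28/(8*4) = 0.875

0.875


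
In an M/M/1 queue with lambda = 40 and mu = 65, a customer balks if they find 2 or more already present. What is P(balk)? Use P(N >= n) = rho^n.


P(N >= 2) = rho^2 = (40/65)^2 = 0.3787

0.3787


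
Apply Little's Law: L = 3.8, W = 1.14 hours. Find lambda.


lambda = L / W = 3.8 / 1.14 = 3.33 per hour

3.33 per hour


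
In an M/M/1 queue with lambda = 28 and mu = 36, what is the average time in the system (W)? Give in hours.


W = 1/(mu - lambda) = 1/(36 - 28) = 0.125 hours

0.125 hours


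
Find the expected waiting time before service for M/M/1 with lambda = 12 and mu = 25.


rho = 12/25; Wq = rho/(mu - lambda) = 0.0369 hours

0.0369 hours


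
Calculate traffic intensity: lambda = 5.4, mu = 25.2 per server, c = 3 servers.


rho = lambda / (c * mu) = 5.4 / (3 * 25.2) = 0.0714

0.0714


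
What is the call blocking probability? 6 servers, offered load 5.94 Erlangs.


B(N,A) = (A^N/N!) / sum(A^k/k!, k=0..N) with N=6, A=5.94 = 0.2607

0.2607


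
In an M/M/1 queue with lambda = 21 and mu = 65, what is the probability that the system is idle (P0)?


P0 = 1 - rho = 1 - 21/65 = 0.6769

0.6769


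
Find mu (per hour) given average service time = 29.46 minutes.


mu = 60 / avg_service_time = 60 / 29.46 = 2.04 per hour

2.04 per hour


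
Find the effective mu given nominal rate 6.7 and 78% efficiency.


Effective rate = mu * efficiency = 6.7 * 0.78 = 5.23 per hour

5.23 per hour


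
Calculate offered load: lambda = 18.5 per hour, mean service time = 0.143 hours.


Offered load a = lambda * E[S] = 18.5 * 0.143 = 2.65 Erlangs

2.65 Erlangs


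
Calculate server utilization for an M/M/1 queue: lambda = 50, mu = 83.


rho = lambda/mu = 50/83 = 0.6024

0.6024


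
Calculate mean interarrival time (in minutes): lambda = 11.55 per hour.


Mean interarrival time = 60/lambda = 60/11.55 = 5.19 minutes

5.19 minutes


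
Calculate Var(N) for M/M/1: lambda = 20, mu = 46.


rho = 20/46; Var(N) = rho/(1-rho)^2 = 1.36

1.36


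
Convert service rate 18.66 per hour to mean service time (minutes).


Mean service time = 60/mu = 60/18.66 = 3.22 minutes

3.22 minutes


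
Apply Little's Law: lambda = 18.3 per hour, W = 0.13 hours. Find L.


L = lambda * W = 18.3 * 0.13 = 2.38

2.38


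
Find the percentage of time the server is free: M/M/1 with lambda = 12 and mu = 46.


Idle fraction = (1 - rho) * 100 = (1 - 12/46) * 100 = 73.9%

73.9%


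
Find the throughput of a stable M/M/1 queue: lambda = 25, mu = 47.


For a stable queue (lambda < mu), throughput = lambda = 25 per hour

25 per hour


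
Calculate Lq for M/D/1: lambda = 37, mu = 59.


M/D/1: Lq = rho^2 / (2*(1-rho)) where rho = 37/59; Lq = 0.53

0.53


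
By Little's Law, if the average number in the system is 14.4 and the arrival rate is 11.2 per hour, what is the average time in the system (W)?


W = L / lambda = 14.4 / 11.2 = 1.2857 hours

1.2857 hours


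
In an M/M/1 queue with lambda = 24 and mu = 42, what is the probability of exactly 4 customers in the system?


rho = 24/42; P(n) = (1-rho)*rho^n = (1-24/42)*(24/42)^4 = 0.0457

0.0457


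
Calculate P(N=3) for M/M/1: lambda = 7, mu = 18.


rho = 7/18; P(n) = (1-rho)*rho^n = (1-7/18)*(7/18)^3 = 0.0359

0.0359


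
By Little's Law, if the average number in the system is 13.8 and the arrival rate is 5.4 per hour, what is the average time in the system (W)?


W = L / lambda = 13.8 / 5.4 = 2.5556 hours

2.5556 hours


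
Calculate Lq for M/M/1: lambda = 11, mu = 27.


rho = 11/27; Lq = rho^2/(1-rho) = 0.28

0.28


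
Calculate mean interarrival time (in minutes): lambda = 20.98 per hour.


Mean interarrival time = 60/lambda = 60/20.98 = 2.86 minutes

2.86 minutes


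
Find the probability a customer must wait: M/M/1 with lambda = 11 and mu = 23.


P(wait) = rho = lambda/mu = 11/23 = 0.4783

0.4783


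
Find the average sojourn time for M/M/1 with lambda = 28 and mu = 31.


W = 1/(mu - lambda) = 1/(31 - 28) = 0.3333 hours

0.3333 hours


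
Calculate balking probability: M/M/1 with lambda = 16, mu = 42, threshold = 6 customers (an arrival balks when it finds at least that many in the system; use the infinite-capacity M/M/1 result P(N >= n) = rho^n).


P(N >= 6) = rho^6 = (16/42)^6 = 0.0031

0.0031


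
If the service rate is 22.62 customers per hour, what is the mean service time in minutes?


Mean service time = 60/mu = 60/22.62 = 2.65 minutes

2.65 minutes


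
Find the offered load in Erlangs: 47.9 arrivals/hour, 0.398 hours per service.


Offered load a = lambda * E[S] = 47.9 * 0.398 = 19.06 Erlangs

19.06 Erlangs


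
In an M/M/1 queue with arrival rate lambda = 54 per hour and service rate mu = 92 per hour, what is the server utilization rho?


rho = lambda/mu = 54/92 = 0.587

0.587


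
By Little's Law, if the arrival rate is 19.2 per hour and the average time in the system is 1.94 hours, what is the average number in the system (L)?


L = lambda * W = 19.2 * 1.94 = 37.25

37.25


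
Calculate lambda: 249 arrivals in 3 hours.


lambda = total arrivals / time = 249 / 3 = 83.0 per hour

83.0 per hour


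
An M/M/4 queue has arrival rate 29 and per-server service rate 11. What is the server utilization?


rho = lambda/(c*mu) = 29/(4*11) = 0.6591

0.6591


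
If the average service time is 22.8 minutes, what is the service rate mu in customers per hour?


mu = 60 / avg_service_time = 60 / 22.8 = 2.63 per hour

2.63 per hour


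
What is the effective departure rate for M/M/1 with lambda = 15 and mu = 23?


For a stable queue (lambda < mu), throughput = lambda = 15 per hour

15 per hour


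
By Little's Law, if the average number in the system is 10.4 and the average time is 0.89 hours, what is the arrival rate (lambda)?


lambda = L / W = 10.4 / 0.89 = 11.69 per hour

11.69 per hour


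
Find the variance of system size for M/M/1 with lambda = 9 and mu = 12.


rho = 9/12; Var(N) = rho/(1-rho)^2 = 12.0

12.0


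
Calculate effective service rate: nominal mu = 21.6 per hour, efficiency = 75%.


Effective rate = mu * efficiency = 21.6 * 0.75 = 16.2 per hour

16.2 per hour


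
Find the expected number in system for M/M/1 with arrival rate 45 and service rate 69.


rho = 45/69; L = rho/(1-rho) = 1.88

1.88


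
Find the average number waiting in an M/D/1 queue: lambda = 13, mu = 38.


M/D/1: Lq = rho^2 / (2*(1-rho)) where rho = 13/38; Lq = 0.09

0.09


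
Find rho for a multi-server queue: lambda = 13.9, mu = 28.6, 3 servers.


rho = lambda / (c * mu) = 13.9 / (3 * 28.6) = 0.162

0.162


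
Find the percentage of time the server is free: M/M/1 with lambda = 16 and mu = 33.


Idle fraction = (1 - rho) * 100 = (1 - 16/33) * 100 = 51.5%

51.5%


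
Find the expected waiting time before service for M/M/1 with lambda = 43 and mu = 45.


rho = 43/45; Wq = rho/(mu - lambda) = 0.4778 hours

0.4778 hours


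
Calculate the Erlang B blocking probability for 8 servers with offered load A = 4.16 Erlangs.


B(N,A) = (A^N/N!) / sum(A^k/k!, k=0..N) with N=8, A=4.16 = 0.0357

0.0357


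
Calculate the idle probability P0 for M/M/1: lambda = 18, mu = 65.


P0 = 1 - rho = 1 - 18/65 = 0.7231

0.7231


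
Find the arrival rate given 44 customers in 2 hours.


lambda = total arrivals / time = 44 / 2 = 22.0 per hour

22.0 per hour


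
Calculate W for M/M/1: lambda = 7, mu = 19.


W = 1/(mu - lambda) = 1/(19 - 7) = 0.0833 hours

0.0833 hours


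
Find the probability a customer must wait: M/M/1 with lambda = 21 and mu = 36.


P(wait) = rho = lambda/mu = 21/36 = 0.5833

0.5833


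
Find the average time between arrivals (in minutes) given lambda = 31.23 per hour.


Mean interarrival time = 60/lambda = 60/31.23 = 1.92 minutes

1.92 minutes


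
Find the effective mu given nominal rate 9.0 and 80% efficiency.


Effective rate = mu * efficiency = 9.0 * 0.8 = 7.2 per hour

7.2 per hour


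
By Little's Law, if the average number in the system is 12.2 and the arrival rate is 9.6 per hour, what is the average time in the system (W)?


W = L / lambda = 12.2 / 9.6 = 1.2708 hours

1.2708 hours


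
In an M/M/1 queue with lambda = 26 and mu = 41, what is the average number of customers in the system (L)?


rho = 26/41; L = rho/(1-rho) = 1.73

1.73


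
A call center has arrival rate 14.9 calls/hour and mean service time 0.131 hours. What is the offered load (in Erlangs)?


Offered load a = lambda * E[S] = 14.9 * 0.131 = 1.95 Erlangs

1.95 Erlangs


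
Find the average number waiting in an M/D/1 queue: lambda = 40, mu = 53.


M/D/1: Lq = rho^2 / (2*(1-rho)) where rho = 40/53; Lq = 1.16

1.16


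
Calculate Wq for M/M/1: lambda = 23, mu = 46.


rho = 23/46; Wq = rho/(mu - lambda) = 0.0217 hours

0.0217 hours


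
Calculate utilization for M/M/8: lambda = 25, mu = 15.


rho = lambda/(c*mu) = 25/(8*15) = 0.2083

0.2083


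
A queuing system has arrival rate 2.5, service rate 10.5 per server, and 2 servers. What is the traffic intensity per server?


rho = lambda / (c * mu) = 2.5 / (2 * 10.5) = 0.119

0.119


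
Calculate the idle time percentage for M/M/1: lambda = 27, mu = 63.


Idle fraction = (1 - rho) * 100 = (1 - 27/63) * 100 = 57.1%

57.1%


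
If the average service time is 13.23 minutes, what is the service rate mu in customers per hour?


mu = 60 / avg_service_time = 60 / 13.23 = 4.54 per hour

4.54 per hour


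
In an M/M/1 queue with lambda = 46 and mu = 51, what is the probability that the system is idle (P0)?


P0 = 1 - rho = 1 - 46/51 = 0.098

0.098


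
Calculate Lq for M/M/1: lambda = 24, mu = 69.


rho = 24/69; Lq = rho^2/(1-rho) = 0.19

0.19


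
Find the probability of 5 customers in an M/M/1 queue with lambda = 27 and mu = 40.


rho = 27/40; P(n) = (1-rho)*rho^n = (1-27/40)*(27/40)^5 = 0.0455

0.0455


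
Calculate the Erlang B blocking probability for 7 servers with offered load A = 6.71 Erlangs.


B(N,A) = (A^N/N!) / sum(A^k/k!, k=0..N) with N=7, A=6.71 = 0.2307

0.2307


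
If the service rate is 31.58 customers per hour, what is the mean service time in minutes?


Mean service time = 60/mu = 60/31.58 = 1.9 minutes

1.9 minutes


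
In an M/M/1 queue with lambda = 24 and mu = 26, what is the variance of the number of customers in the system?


rho = 24/26; Var(N) = rho/(1-rho)^2 = 156.0

156.0


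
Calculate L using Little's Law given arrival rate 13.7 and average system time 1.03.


L = lambda * W = 13.7 * 1.03 = 14.11

14.11


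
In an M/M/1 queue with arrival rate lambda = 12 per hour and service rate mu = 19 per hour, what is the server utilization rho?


rho = lambda/mu = 12/19 = 0.6316

0.6316


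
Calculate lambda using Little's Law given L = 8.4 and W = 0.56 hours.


lambda = L / W = 8.4 / 0.56 = 15.0 per hour

15.0 per hour


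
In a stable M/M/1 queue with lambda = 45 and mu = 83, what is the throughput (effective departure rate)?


For a stable queue (lambda < mu), throughput = lambda = 45 per hour

45 per hour


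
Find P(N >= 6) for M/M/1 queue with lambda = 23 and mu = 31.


P(N >= 6) = rho^6 = (23/31)^6 = 0.1668

0.1668


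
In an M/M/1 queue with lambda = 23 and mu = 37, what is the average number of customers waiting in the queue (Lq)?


rho = 23/37; Lq = rho^2/(1-rho) = 1.02

1.02


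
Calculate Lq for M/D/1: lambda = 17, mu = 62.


M/D/1: Lq = rho^2 / (2*(1-rho)) where rho = 17/62; Lq = 0.05

0.05


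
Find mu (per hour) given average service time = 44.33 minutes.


mu = 60 / avg_service_time = 60 / 44.33 = 1.35 per hour

1.35 per hour


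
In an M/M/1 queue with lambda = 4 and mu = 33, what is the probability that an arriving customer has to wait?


P(wait) = rho = lambda/mu = 4/33 = 0.1212

0.1212


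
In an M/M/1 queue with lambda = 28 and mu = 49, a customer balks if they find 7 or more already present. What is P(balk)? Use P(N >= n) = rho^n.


P(N >= 7) = rho^7 = (28/49)^7 = 0.0199

0.0199


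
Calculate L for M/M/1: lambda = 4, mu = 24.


rho = 4/24; L = rho/(1-rho) = 0.2

0.2


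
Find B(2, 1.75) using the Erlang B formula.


B(N,A) = (A^N/N!) / sum(A^k/k!, k=0..N) with N=2, A=1.75 = 0.3577

0.3577


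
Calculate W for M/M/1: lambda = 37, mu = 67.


W = 1/(mu - lambda) = 1/(67 - 37) = 0.0333 hours

0.0333 hours


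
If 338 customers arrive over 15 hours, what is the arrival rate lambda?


lambda = total arrivals / time = 338 / 15 = 22.53 per hour

22.53 per hour


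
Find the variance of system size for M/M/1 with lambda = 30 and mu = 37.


rho = 30/37; Var(N) = rho/(1-rho)^2 = 22.65

22.65


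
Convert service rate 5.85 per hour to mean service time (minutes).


Mean service time = 60/mu = 60/5.85 = 10.26 minutes

10.26 minutes


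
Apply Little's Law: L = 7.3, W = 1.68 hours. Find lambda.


lambda = L / W = 7.3 / 1.68 = 4.35 per hour

4.35 per hour


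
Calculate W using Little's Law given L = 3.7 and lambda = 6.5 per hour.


W = L / lambda = 3.7 / 6.5 = 0.5692 hours

0.5692 hours


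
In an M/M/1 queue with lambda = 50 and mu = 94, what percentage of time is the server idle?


Idle fraction = (1 - rho) * 100 = (1 - 50/94) * 100 = 46.8%

46.8%


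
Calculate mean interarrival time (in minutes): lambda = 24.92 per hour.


Mean interarrival time = 60/lambda = 60/24.92 = 2.41 minutes

2.41 minutes


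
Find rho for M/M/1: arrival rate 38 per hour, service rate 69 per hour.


rho = lambda/mu = 38/69 = 0.5507

0.5507


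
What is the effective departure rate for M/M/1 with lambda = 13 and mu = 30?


For a stable queue (lambda < mu), throughput = lambda = 13 per hour

13 per hour


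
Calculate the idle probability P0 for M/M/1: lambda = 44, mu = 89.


P0 = 1 - rho = 1 - 44/89 = 0.5056

0.5056


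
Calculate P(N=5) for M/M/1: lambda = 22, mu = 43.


rho = 22/43; P(n) = (1-rho)*rho^n = (1-22/43)*(22/43)^5 = 0.0171

0.0171


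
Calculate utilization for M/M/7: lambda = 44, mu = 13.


rho = lambda/(c*mu) = 44/(7*13) = 0.4835

0.4835


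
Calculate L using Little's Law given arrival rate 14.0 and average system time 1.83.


L = lambda * W = 14.0 * 1.83 = 25.62

25.62


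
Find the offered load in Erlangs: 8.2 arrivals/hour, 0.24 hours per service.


Offered load a = lambda * E[S] = 8.2 * 0.24 = 1.97 Erlangs

1.97 Erlangs


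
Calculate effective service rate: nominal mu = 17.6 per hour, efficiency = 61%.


Effective rate = mu * efficiency = 17.6 * 0.61 = 10.74 per hour

10.74 per hour


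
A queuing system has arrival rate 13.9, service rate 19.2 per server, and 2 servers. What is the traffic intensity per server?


rho = lambda / (c * mu) = 13.9 / (2 * 19.2) = 0.362

0.362


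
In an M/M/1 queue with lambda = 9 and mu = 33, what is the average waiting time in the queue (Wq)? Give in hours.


rho = 9/33; Wq = rho/(mu - lambda) = 0.0114 hours

0.0114 hours


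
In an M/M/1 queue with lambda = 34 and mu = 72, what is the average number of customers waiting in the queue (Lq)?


rho = 34/72; Lq = rho^2/(1-rho) = 0.42

0.42


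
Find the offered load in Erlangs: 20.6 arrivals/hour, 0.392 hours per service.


Offered load a = lambda * E[S] = 20.6 * 0.392 = 8.08 Erlangs

8.08 Erlangs


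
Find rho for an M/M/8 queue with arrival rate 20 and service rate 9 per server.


rho = lambda/(c*mu) = 20/(8*9) = 0.2778

0.2778


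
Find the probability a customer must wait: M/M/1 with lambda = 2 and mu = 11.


P(wait) = rho = lambda/mu = 2/11 = 0.1818

0.1818


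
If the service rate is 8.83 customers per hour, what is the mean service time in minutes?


Mean service time = 60/mu = 60/8.83 = 6.8 minutes

6.8 minutes


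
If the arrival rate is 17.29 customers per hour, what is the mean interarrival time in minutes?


Mean interarrival time = 60/lambda = 60/17.29 = 3.47 minutes

3.47 minutes


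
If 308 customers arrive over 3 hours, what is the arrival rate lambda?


lambda = total arrivals / time = 308 / 3 = 102.67 per hour

102.67 per hour


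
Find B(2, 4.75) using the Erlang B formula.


B(N,A) = (A^N/N!) / sum(A^k/k!, k=0..N) with N=2, A=4.75 = 0.6624

0.6624


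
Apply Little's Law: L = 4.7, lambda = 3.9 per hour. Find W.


W = L / lambda = 4.7 / 3.9 = 1.2051 hours

1.2051 hours


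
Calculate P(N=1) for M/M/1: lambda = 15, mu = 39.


rho = 15/39; P(n) = (1-rho)*rho^n = (1-15/39)*(15/39)^1 = 0.2367

0.2367


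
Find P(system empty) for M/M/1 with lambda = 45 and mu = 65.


P0 = 1 - rho = 1 - 45/65 = 0.3077

0.3077


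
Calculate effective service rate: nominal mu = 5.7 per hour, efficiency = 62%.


Effective rate = mu * efficiency = 5.7 * 0.62 = 3.53 per hour

3.53 per hour


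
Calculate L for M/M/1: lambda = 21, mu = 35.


rho = 21/35; L = rho/(1-rho) = 1.5

1.5


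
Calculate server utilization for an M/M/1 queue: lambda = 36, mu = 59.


rho = lambda/mu = 36/59 = 0.6102

0.6102


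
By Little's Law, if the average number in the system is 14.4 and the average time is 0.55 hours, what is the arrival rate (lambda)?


lambda = L / W = 14.4 / 0.55 = 26.18 per hour

26.18 per hour
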